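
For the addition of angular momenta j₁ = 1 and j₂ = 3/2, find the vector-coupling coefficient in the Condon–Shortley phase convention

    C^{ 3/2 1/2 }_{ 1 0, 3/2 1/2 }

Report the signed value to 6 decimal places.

-0.258199  (= −√(1/15))

j₁+j₂−J=1  J+j₁−j₂=1  J−j₁+j₂=2  j₁+j₂+J+1=5
(j₁±m₁, j₂±m₂, J±M) = (1,1,2,1,2,1)
P² = 4/15
sum k=0..1:
  [0] +1/2 = 1/2
  [1] −1/1 = -1
S = -1/2
C² = P²·S² = 1/15 ; C = -0.258199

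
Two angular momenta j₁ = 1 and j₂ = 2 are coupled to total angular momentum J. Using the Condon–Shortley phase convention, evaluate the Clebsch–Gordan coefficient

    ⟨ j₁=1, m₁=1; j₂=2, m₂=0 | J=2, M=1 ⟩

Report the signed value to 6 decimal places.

√[5·1!1!3!/6! · 2!0!2!2!3!1!] = √(2)
  +(−1)^0/∏(0,1,0,2,1,1)! = 1/2  (running 1/2)
⟨..|..⟩ = √(2)·(1/2) = +0.707107

+0.707107  (= +√(1/2))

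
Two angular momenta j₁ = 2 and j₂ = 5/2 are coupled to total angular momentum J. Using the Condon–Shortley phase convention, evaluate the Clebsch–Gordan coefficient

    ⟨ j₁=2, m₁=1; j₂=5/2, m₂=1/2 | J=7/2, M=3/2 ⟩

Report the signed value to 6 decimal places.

+0.308607

√[8·1!3!4!/9! · 3!1!3!2!5!2!] = √(384/7)
  +(−1)^0/∏(0,1,1,3,2,1)! = 1/12  (running 1/12)
  +(−1)^1/∏(1,0,0,2,3,2)! = -1/24  (running 1/24)
⟨..|..⟩ = √(384/7)·(1/24) = +0.308607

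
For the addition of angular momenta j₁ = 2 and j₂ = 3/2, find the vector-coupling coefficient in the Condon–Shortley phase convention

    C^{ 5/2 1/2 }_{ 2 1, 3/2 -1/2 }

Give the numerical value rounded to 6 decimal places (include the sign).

√[6·1!3!2!/7! · 3!1!1!2!3!2!] = √(72/35)
  +(−1)^0/∏(0,1,1,1,2,1)! = 1/2  (running 1/2)
  +(−1)^1/∏(1,0,0,0,3,2)! = -1/12  (running 5/12)
⟨..|..⟩ = √(72/35)·(5/12) = +0.597614

+0.597614  (= +√(5/14))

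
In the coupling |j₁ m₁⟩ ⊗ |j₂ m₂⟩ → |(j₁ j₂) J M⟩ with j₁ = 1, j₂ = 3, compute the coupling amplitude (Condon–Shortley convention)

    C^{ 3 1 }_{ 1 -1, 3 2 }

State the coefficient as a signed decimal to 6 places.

triangle: 1!*1!*5!/8! = 120/40320
(j±m)!: 0!*2!*5!*1!*4!*2! = 11520
prefactor² = (2J+1)*Δ*N² = 240
  k=1: −1/(1!*0!*1!*4!*0!*1!) = -1/24
Σ = -1/24  ⇒  CG² = 240*(-1/24)² = 5/12
CG = −√(5/12) = -0.645497

-0.645497  (= −√(5/12))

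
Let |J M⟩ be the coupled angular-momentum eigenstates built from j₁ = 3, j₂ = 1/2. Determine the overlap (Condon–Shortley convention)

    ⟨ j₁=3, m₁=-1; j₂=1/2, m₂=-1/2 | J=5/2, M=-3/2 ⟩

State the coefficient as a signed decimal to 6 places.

+√(2/7) = +0.534522

j₁+j₂−J=1  J+j₁−j₂=5  J−j₁+j₂=0  j₁+j₂+J+1=7
(j₁±m₁, j₂±m₂, J±M) = (2,4,0,1,1,4)
P² = 1152/7
sum k=0..0:
  [0] +1/24 = 1/24
S = 1/24
C² = P²·S² = 2/7 ; C = +0.534522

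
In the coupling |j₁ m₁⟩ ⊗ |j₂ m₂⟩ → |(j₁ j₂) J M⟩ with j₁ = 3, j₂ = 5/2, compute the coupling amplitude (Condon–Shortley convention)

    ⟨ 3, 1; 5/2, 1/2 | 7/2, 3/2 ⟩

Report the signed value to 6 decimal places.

√[8·2!4!3!/10! · 4!2!3!2!5!2!] = √(3072/35)
  +(−1)^0/∏(0,2,2,3,2,0)! = 1/48  (running 1/48)
  +(−1)^1/∏(1,1,1,2,3,1)! = -1/12  (running -1/16)
  +(−1)^2/∏(2,0,0,1,4,2)! = 1/96  (running -5/96)
⟨..|..⟩ = √(3072/35)·(-5/96) = -0.487950

-0.487950  (= −√(5/21))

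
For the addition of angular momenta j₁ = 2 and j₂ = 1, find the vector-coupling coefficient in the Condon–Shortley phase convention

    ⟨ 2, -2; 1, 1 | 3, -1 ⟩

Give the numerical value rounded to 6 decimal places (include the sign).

triangle: 0!·4!·2!/7! = 48/5040
(j±m)!: 0!·4!·2!·0!·2!·4! = 2304
prefactor² = (2J+1)·Δ·N² = 768/5
  k=0: +1/(0!·0!·4!·2!·0!·0!) = 1/48
Σ = 1/48  ⇒  CG² = 768/5·1/48² = 1/15
CG = +√(1/15) = +0.258199

+√(1/15) = +0.258199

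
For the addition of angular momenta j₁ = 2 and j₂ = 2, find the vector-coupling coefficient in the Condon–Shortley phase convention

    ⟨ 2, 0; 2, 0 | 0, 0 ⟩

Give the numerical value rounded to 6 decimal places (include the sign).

+√(1/5) ≈ +0.447214

√[1·4!0!0!/5! · 2!2!2!2!0!0!] = √(16/5)
  +(−1)^2/∏(2,2,0,0,0,0)! = 1/4  (running 1/4)
⟨..|..⟩ = √(16/5)·(1/4) = +0.447214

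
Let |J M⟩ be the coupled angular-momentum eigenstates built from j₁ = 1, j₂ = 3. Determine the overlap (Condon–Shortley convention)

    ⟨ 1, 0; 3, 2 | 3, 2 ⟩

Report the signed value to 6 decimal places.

-0.577350  (= −√(1/3))

triangle: 1!*1!*5!/8! = 120/40320
(j±m)!: 1!*1!*5!*1!*5!*1! = 14400
prefactor² = (2J+1)*Δ*N² = 300
  k=0: +1/(0!*1!*1!*5!*0!*0!) = 1/120
  k=1: −1/(1!*0!*0!*4!*1!*1!) = -1/24
Σ = -1/30  ⇒  CG² = 300*(-1/30)² = 1/3
CG = −√(1/3) = -0.577350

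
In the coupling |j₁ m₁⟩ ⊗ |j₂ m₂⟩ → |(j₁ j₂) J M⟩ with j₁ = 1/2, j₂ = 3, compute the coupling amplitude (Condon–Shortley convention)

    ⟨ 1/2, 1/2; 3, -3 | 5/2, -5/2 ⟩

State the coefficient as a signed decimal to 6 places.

+0.925820

√[6·1!0!5!/7! · 1!0!0!6!0!5!] = √(86400/7)
  +(−1)^0/∏(0,1,0,0,0,5)! = 1/120  (running 1/120)
⟨..|..⟩ = √(86400/7)·(1/120) = +0.925820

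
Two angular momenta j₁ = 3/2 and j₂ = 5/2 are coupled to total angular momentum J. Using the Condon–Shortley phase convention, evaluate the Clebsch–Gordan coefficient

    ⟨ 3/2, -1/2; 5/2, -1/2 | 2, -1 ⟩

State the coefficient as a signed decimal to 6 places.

√[5·2!1!3!/7! · 1!2!2!3!1!3!] = √(12/7)
  +(−1)^1/∏(1,1,1,1,0,2)! = -1/2  (running -1/2)
  +(−1)^2/∏(2,0,0,0,1,3)! = 1/12  (running -5/12)
⟨..|..⟩ = √(12/7)·(-5/12) = -0.545545

−√(25/84) = -0.545545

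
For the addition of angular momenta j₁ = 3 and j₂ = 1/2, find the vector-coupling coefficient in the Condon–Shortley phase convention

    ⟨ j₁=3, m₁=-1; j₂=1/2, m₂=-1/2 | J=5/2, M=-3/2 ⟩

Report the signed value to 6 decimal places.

j₁+j₂−J=1  J+j₁−j₂=5  J−j₁+j₂=0  j₁+j₂+J+1=7
(j₁±m₁, j₂±m₂, J±M) = (2,4,0,1,1,4)
P² = 1152/7
sum k=0..0:
  [0] +1/24 = 1/24
S = 1/24
C² = P²·S² = 2/7 ; C = +0.534522

+√(2/7) = +0.534522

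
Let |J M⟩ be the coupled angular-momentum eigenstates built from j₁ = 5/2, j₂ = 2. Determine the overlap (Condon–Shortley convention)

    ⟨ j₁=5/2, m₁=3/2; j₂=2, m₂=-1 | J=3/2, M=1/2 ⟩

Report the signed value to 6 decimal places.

-0.138013  (= −√(2/105))

j₁+j₂−J=3  J+j₁−j₂=2  J−j₁+j₂=1  j₁+j₂+J+1=7
(j₁±m₁, j₂±m₂, J±M) = (4,1,1,3,2,1)
P² = 96/35
sum k=0..1:
  [0] +1/6 = 1/6
  [1] −1/4 = -1/4
S = -1/12
C² = P²·S² = 2/105 ; C = -0.138013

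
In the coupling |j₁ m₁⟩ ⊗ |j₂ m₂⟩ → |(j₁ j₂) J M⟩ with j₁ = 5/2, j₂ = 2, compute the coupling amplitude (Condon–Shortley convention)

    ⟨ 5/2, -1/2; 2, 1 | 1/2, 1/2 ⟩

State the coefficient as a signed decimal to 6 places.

−√(2/15) = -0.365148

j₁+j₂−J=4  J+j₁−j₂=1  J−j₁+j₂=0  j₁+j₂+J+1=6
(j₁±m₁, j₂±m₂, J±M) = (2,3,3,1,1,0)
P² = 24/5
sum k=3..3:
  [3] −1/6 = -1/6
S = -1/6
C² = P²·S² = 2/15 ; C = -0.365148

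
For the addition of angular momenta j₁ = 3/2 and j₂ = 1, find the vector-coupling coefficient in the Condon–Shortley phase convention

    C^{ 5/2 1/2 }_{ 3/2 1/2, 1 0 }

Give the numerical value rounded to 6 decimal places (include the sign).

√[6·0!3!2!/6! · 2!1!1!1!3!2!] = √(12/5)
  +(−1)^0/∏(0,0,1,1,2,1)! = 1/2  (running 1/2)
⟨..|..⟩ = √(12/5)·(1/2) = +0.774597

+0.774597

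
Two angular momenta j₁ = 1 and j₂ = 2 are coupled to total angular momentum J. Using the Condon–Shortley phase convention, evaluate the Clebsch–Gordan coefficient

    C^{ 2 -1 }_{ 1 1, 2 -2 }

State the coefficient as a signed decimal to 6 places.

triangle: 1!·1!·3!/6! = 6/720
(j±m)!: 2!·0!·0!·4!·1!·3! = 288
prefactor² = (2J+1)·Δ·N² = 12
  k=0: +1/(0!·1!·0!·0!·1!·3!) = 1/6
Σ = 1/6  ⇒  CG² = 12·1/6² = 1/3
CG = +√(1/3) = +0.577350

+0.577350  (= +√(1/3))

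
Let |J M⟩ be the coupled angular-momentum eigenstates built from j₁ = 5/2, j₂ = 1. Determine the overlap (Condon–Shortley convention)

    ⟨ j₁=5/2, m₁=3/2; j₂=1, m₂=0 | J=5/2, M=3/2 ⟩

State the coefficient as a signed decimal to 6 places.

+√(9/35) ≈ +0.507093

j₁+j₂−J=1  J+j₁−j₂=4  J−j₁+j₂=1  j₁+j₂+J+1=7
(j₁±m₁, j₂±m₂, J±M) = (4,1,1,1,4,1)
P² = 576/35
sum k=0..1:
  [0] +1/6 = 1/6
  [1] −1/24 = -1/24
S = 1/8
C² = P²·S² = 9/35 ; C = +0.507093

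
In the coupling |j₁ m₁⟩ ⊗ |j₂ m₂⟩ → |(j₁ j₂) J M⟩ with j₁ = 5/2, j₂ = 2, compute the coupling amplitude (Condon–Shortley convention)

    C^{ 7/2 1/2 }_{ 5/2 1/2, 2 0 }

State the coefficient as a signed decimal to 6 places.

√[8·1!4!3!/9! · 3!2!2!2!4!3!] = √(768/35)
  +(−1)^0/∏(0,1,2,2,2,1)! = 1/8  (running 1/8)
  +(−1)^1/∏(1,0,1,1,3,2)! = -1/12  (running 1/24)
⟨..|..⟩ = √(768/35)·(1/24) = +0.195180

+√(4/105) = +0.195180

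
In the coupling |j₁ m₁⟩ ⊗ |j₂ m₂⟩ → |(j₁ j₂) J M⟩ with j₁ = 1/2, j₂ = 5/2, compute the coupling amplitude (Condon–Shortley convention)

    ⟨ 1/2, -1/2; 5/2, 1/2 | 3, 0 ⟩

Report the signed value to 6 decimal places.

triangle: 0!·1!·5!/7! = 120/5040
(j±m)!: 0!·1!·3!·2!·3!·3! = 432
prefactor² = (2J+1)·Δ·N² = 72
  k=0: +1/(0!·0!·1!·3!·0!·2!) = 1/12
Σ = 1/12  ⇒  CG² = 72·1/12² = 1/2
CG = +√(1/2) = +0.707107

+0.707107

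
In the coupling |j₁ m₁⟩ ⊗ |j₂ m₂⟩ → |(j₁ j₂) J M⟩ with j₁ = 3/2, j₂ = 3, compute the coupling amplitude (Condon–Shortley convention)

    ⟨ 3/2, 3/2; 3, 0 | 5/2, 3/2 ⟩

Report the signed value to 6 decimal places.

+0.507093

√[6·2!1!4!/8! · 3!0!3!3!4!1!] = √(1296/35)
  +(−1)^0/∏(0,2,0,3,1,1)! = 1/12  (running 1/12)
⟨..|..⟩ = √(1296/35)·(1/12) = +0.507093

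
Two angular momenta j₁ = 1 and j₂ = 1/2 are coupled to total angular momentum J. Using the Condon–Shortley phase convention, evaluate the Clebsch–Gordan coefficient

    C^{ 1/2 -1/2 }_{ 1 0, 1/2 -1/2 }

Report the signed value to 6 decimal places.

+0.577350  (= +√(1/3))

√[2·1!1!0!/3! · 1!1!0!1!0!1!] = √(1/3)
  +(−1)^0/∏(0,1,1,0,0,0)! = 1  (running 1)
⟨..|..⟩ = √(1/3)·(1) = +0.577350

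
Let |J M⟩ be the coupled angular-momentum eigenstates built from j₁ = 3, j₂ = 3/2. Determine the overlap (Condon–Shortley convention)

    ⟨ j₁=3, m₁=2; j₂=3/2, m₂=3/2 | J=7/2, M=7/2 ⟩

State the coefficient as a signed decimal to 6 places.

−√(1/3) ≈ -0.577350

triangle: 1!*5!*2!/9! = 240/362880
(j±m)!: 5!*1!*3!*0!*7!*0! = 3628800
prefactor² = (2J+1)*Δ*N² = 19200
  k=1: −1/(1!*0!*0!*2!*5!*0!) = -1/240
Σ = -1/240  ⇒  CG² = 19200*(-1/240)² = 1/3
CG = −√(1/3) = -0.577350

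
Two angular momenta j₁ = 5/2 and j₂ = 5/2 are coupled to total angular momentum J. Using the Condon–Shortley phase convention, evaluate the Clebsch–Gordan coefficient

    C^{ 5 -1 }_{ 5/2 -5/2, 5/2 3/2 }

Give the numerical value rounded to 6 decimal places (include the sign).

triangle: 0!·5!·5!/11! = 14400/39916800
(j±m)!: 0!·5!·4!·1!·4!·6! = 49766400
prefactor² = (2J+1)·Δ·N² = 1382400/7
  k=0: +1/(0!·0!·5!·4!·0!·1!) = 1/2880
Σ = 1/2880  ⇒  CG² = 1382400/7·1/2880² = 1/42
CG = +√(1/42) = +0.154303

+√(1/42) = +0.154303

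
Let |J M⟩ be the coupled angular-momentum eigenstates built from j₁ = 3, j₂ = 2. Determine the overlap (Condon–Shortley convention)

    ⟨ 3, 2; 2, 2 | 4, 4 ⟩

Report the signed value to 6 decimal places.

−√(2/5) ≈ -0.632456

j₁+j₂−J=1  J+j₁−j₂=5  J−j₁+j₂=3  j₁+j₂+J+1=10
(j₁±m₁, j₂±m₂, J±M) = (5,1,4,0,8,0)
P² = 207360
sum k=1..1:
  [1] −1/720 = -1/720
S = -1/720
C² = P²·S² = 2/5 ; C = -0.632456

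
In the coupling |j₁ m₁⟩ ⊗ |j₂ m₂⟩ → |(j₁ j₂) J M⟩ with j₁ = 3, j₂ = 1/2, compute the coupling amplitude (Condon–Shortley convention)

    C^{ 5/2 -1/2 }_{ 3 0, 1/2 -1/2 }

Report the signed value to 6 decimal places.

+0.654654  (= +√(3/7))

j₁+j₂−J=1  J+j₁−j₂=5  J−j₁+j₂=0  j₁+j₂+J+1=7
(j₁±m₁, j₂±m₂, J±M) = (3,3,0,1,2,3)
P² = 432/7
sum k=0..0:
  [0] +1/12 = 1/12
S = 1/12
C² = P²·S² = 3/7 ; C = +0.654654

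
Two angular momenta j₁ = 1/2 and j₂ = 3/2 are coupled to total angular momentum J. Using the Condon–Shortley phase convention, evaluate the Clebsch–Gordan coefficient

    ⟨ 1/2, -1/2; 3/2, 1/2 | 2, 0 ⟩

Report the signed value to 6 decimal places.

√[5·0!1!3!/5! · 0!1!2!1!2!2!] = √(2)
  +(−1)^0/∏(0,0,1,2,0,1)! = 1/2  (running 1/2)
⟨..|..⟩ = √(2)·(1/2) = +0.707107

+√(1/2) = +0.707107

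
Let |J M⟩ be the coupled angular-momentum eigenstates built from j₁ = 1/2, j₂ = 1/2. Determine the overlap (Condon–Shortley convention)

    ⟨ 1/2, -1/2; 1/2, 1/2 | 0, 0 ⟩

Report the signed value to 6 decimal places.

triangle: 1!*0!*0!/2! = 1/2
(j±m)!: 0!*1!*1!*0!*0!*0! = 1
prefactor² = (2J+1)*Δ*N² = 1/2
  k=1: −1/(1!*0!*0!*0!*0!*0!) = -1
Σ = -1  ⇒  CG² = 1/2*(-1)² = 1/2
CG = −√(1/2) = -0.707107

−√(1/2) ≈ -0.707107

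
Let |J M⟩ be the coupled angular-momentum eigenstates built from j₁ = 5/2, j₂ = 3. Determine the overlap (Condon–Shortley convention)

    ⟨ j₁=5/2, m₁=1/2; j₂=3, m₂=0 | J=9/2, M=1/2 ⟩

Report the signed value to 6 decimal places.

j₁+j₂−J=1  J+j₁−j₂=4  J−j₁+j₂=5  j₁+j₂+J+1=11
(j₁±m₁, j₂±m₂, J±M) = (3,2,3,3,5,4)
P² = 69120/77
sum k=0..1:
  [0] +1/48 = 1/48
  [1] −1/72 = -1/72
S = 1/144
C² = P²·S² = 10/231 ; C = +0.208063

+0.208063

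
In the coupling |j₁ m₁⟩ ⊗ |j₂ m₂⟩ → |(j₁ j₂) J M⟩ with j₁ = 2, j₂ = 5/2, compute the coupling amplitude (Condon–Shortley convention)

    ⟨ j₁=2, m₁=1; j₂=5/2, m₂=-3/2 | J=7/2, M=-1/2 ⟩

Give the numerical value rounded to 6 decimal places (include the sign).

+√(121/315) = +0.619780

√[8·1!3!4!/9! · 3!1!1!4!3!4!] = √(2304/35)
  +(−1)^0/∏(0,1,1,1,2,3)! = 1/12  (running 1/12)
  +(−1)^1/∏(1,0,0,0,3,4)! = -1/144  (running 11/144)
⟨..|..⟩ = √(2304/35)·(11/144) = +0.619780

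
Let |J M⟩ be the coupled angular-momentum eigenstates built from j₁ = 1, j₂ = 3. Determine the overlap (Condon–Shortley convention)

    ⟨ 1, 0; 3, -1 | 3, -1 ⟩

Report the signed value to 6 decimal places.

√[7·1!1!5!/8! · 1!1!2!4!2!4!] = √(48)
  +(−1)^0/∏(0,1,1,2,0,3)! = 1/12  (running 1/12)
  +(−1)^1/∏(1,0,0,1,1,4)! = -1/24  (running 1/24)
⟨..|..⟩ = √(48)·(1/24) = +0.288675

+0.288675  (= +√(1/12))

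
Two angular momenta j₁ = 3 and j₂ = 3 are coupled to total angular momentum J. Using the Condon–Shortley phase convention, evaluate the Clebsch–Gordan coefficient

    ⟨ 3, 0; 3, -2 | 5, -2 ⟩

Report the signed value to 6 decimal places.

triangle: 1!×5!×5!/12! = 14400/479001600
(j±m)!: 3!×3!×1!×5!×3!×7! = 130636800
prefactor² = (2J+1)×Δ×N² = 43200
  k=0: +1/(0!×1!×3!×1!×2!×4!) = 1/288
  k=1: −1/(1!×0!×2!×0!×3!×5!) = -1/1440
Σ = 1/360  ⇒  CG² = 43200×1/360² = 1/3
CG = +√(1/3) = +0.577350

+√(1/3) = +0.577350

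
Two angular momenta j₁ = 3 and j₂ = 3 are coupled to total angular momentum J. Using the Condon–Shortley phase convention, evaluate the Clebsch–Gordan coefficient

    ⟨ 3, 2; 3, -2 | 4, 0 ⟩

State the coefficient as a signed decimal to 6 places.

√[9·2!4!4!/11! · 5!1!1!5!4!4!] = √(165888/77)
  +(−1)^0/∏(0,2,1,1,3,3)! = 1/72  (running 1/72)
  +(−1)^1/∏(1,1,0,0,4,4)! = -1/576  (running 7/576)
⟨..|..⟩ = √(165888/77)·(7/576) = +0.564076

+0.564076  (= +√(7/22))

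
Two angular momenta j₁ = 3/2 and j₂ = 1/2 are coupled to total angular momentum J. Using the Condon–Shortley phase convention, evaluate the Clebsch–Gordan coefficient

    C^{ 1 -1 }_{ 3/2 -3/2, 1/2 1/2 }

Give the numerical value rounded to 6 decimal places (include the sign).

√[3·1!2!0!/4! · 0!3!1!0!0!2!] = √(3)
  +(−1)^1/∏(1,0,2,0,0,0)! = -1/2  (running -1/2)
⟨..|..⟩ = √(3)·(-1/2) = -0.866025

−√(3/4) = -0.866025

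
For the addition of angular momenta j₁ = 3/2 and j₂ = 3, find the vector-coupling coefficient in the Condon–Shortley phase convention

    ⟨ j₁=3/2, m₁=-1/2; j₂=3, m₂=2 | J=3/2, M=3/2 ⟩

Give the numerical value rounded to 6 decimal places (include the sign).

j₁+j₂−J=3  J+j₁−j₂=0  J−j₁+j₂=3  j₁+j₂+J+1=7
(j₁±m₁, j₂±m₂, J±M) = (1,2,5,1,3,0)
P² = 288/7
sum k=2..2:
  [2] +1/12 = 1/12
S = 1/12
C² = P²·S² = 2/7 ; C = +0.534522

+√(2/7) ≈ +0.534522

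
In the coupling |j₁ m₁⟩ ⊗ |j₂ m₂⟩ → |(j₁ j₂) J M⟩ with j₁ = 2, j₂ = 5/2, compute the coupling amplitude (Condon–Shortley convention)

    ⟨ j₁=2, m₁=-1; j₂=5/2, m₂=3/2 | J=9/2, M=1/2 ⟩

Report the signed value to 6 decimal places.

√[10·0!4!5!/10! · 1!3!4!1!5!4!] = √(23040/7)
  +(−1)^0/∏(0,0,3,4,1,1)! = 1/144  (running 1/144)
⟨..|..⟩ = √(23040/7)·(1/144) = +0.398410

+0.398410  (= +√(10/63))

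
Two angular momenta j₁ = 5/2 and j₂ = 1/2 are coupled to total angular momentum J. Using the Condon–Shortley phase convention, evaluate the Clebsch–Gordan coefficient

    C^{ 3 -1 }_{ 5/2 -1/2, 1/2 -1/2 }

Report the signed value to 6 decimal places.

+√(2/3) ≈ +0.816497

triangle: 0!×5!×1!/7! = 120/5040
(j±m)!: 2!×3!×0!×1!×2!×4! = 576
prefactor² = (2J+1)×Δ×N² = 96
  k=0: +1/(0!×0!×3!×0!×2!×1!) = 1/12
Σ = 1/12  ⇒  CG² = 96×1/12² = 2/3
CG = +√(2/3) = +0.816497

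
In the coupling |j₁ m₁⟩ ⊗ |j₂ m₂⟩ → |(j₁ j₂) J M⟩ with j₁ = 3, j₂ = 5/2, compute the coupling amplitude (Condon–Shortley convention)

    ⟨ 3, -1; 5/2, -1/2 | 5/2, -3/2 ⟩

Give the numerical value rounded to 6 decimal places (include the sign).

+√(1/35) = +0.169031

√[6·3!3!2!/9! · 2!4!2!3!1!4!] = √(576/35)
  +(−1)^1/∏(1,2,3,1,0,1)! = -1/12  (running -1/12)
  +(−1)^2/∏(2,1,2,0,1,2)! = 1/8  (running 1/24)
⟨..|..⟩ = √(576/35)·(1/24) = +0.169031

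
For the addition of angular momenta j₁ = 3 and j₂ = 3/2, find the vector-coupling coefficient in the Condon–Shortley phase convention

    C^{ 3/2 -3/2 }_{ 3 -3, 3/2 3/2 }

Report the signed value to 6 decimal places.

√[4·3!3!0!/7! · 0!6!3!0!0!3!] = √(5184/7)
  +(−1)^3/∏(3,0,3,0,0,0)! = -1/36  (running -1/36)
⟨..|..⟩ = √(5184/7)·(-1/36) = -0.755929

−√(4/7) = -0.755929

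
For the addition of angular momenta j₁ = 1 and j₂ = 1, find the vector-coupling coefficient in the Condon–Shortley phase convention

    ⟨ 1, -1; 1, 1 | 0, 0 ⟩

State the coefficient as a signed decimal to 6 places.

√[1·2!0!0!/3! · 0!2!2!0!0!0!] = √(4/3)
  +(−1)^2/∏(2,0,0,0,0,0)! = 1/2  (running 1/2)
⟨..|..⟩ = √(4/3)·(1/2) = +0.577350

+√(1/3) ≈ +0.577350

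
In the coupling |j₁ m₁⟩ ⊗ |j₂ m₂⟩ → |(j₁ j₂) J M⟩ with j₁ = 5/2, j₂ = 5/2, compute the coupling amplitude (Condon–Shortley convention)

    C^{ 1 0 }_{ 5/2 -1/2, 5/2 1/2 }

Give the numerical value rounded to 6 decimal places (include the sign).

+0.119523  (= +√(1/70))

√[3·4!1!1!/7! · 2!3!3!2!1!1!] = √(72/35)
  +(−1)^2/∏(2,2,1,1,0,0)! = 1/4  (running 1/4)
  +(−1)^3/∏(3,1,0,0,1,1)! = -1/6  (running 1/12)
⟨..|..⟩ = √(72/35)·(1/12) = +0.119523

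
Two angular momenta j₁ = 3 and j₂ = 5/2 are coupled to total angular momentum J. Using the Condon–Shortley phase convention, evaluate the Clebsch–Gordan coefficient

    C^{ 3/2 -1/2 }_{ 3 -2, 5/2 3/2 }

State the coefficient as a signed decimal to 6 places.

−√(1/21) ≈ -0.218218

j₁+j₂−J=4  J+j₁−j₂=2  J−j₁+j₂=1  j₁+j₂+J+1=8
(j₁±m₁, j₂±m₂, J±M) = (1,5,4,1,1,2)
P² = 192/7
sum k=3..4:
  [3] −1/12 = -1/12
  [4] +1/24 = 1/24
S = -1/24
C² = P²·S² = 1/21 ; C = -0.218218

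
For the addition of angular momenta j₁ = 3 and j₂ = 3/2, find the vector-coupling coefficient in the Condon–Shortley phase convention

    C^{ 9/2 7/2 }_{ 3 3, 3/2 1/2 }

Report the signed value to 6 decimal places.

triangle: 0!×6!×3!/10! = 4320/3628800
(j±m)!: 6!×0!×2!×1!×8!×1! = 58060800
prefactor² = (2J+1)×Δ×N² = 691200
  k=0: +1/(0!×0!×0!×2!×6!×1!) = 1/1440
Σ = 1/1440  ⇒  CG² = 691200×1/1440² = 1/3
CG = +√(1/3) = +0.577350

+0.577350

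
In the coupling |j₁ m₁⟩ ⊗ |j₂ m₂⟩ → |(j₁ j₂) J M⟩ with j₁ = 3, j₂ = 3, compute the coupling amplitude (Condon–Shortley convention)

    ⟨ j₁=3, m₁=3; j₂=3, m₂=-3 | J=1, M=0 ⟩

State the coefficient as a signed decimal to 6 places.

+√(9/28) ≈ +0.566947

j₁+j₂−J=5  J+j₁−j₂=1  J−j₁+j₂=1  j₁+j₂+J+1=8
(j₁±m₁, j₂±m₂, J±M) = (6,0,0,6,1,1)
P² = 32400/7
sum k=0..0:
  [0] +1/120 = 1/120
S = 1/120
C² = P²·S² = 9/28 ; C = +0.566947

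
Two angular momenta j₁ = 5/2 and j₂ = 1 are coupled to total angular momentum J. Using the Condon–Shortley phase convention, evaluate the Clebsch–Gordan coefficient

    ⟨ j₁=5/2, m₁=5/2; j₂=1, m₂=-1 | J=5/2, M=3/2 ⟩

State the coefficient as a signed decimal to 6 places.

+√(2/7) ≈ +0.534522

j₁+j₂−J=1  J+j₁−j₂=4  J−j₁+j₂=1  j₁+j₂+J+1=7
(j₁±m₁, j₂±m₂, J±M) = (5,0,0,2,4,1)
P² = 1152/7
sum k=0..0:
  [0] +1/24 = 1/24
S = 1/24
C² = P²·S² = 2/7 ; C = +0.534522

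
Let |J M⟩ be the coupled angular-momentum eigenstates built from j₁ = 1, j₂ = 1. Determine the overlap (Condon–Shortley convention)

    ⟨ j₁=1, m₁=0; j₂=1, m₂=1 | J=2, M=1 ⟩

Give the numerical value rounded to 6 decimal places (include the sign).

j₁+j₂−J=0  J+j₁−j₂=2  J−j₁+j₂=2  j₁+j₂+J+1=5
(j₁±m₁, j₂±m₂, J±M) = (1,1,2,0,3,1)
P² = 2
sum k=0..0:
  [0] +1/2 = 1/2
S = 1/2
C² = P²·S² = 1/2 ; C = +0.707107

+0.707107  (= +√(1/2))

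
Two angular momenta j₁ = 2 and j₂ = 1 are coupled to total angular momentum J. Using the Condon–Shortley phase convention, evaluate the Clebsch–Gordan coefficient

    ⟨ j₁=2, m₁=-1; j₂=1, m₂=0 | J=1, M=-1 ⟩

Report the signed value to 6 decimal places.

-0.547723  (= −√(3/10))

j₁+j₂−J=2  J+j₁−j₂=2  J−j₁+j₂=0  j₁+j₂+J+1=5
(j₁±m₁, j₂±m₂, J±M) = (1,3,1,1,0,2)
P² = 6/5
sum k=1..1:
  [1] −1/2 = -1/2
S = -1/2
C² = P²·S² = 3/10 ; C = -0.547723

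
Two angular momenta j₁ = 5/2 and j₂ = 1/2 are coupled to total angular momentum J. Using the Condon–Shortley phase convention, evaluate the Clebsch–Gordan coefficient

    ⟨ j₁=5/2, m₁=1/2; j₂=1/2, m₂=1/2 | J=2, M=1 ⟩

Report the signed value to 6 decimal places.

triangle: 1!*4!*0!/6! = 24/720
(j±m)!: 3!*2!*1!*0!*3!*1! = 72
prefactor² = (2J+1)*Δ*N² = 12
  k=1: −1/(1!*0!*1!*0!*3!*0!) = -1/6
Σ = -1/6  ⇒  CG² = 12*(-1/6)² = 1/3
CG = −√(1/3) = -0.577350

-0.577350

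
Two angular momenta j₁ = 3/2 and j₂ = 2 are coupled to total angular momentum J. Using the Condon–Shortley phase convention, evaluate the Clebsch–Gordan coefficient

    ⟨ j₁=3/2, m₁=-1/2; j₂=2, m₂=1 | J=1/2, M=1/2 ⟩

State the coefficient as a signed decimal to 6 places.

triangle: 3!×0!×1!/5! = 6/120
(j±m)!: 1!×2!×3!×1!×1!×0! = 12
prefactor² = (2J+1)×Δ×N² = 6/5
  k=2: +1/(2!×1!×0!×1!×0!×0!) = 1/2
Σ = 1/2  ⇒  CG² = 6/5×1/2² = 3/10
CG = +√(3/10) = +0.547723

+√(3/10) ≈ +0.547723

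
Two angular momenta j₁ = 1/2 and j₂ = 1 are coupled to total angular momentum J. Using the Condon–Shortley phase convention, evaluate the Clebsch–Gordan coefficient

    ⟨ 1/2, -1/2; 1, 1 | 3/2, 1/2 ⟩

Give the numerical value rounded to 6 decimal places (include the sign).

√[4·0!1!2!/4! · 0!1!2!0!2!1!] = √(4/3)
  +(−1)^0/∏(0,0,1,2,0,0)! = 1/2  (running 1/2)
⟨..|..⟩ = √(4/3)·(1/2) = +0.577350

+0.577350  (= +√(1/3))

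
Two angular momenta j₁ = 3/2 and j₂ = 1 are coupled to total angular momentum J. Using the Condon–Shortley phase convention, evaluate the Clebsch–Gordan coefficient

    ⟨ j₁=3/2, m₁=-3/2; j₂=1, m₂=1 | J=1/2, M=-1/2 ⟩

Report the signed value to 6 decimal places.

triangle: 2!*1!*0!/4! = 2/24
(j±m)!: 0!*3!*2!*0!*0!*1! = 12
prefactor² = (2J+1)*Δ*N² = 2
  k=2: +1/(2!*0!*1!*0!*0!*0!) = 1/2
Σ = 1/2  ⇒  CG² = 2*1/2² = 1/2
CG = +√(1/2) = +0.707107

+0.707107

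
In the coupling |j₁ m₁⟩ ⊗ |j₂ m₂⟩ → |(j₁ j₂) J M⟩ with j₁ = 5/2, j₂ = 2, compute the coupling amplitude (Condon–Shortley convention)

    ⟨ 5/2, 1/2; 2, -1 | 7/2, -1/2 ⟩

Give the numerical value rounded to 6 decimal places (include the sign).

j₁+j₂−J=1  J+j₁−j₂=4  J−j₁+j₂=3  j₁+j₂+J+1=9
(j₁±m₁, j₂±m₂, J±M) = (3,2,1,3,3,4)
P² = 1152/35
sum k=0..1:
  [0] +1/8 = 1/8
  [1] −1/36 = -1/36
S = 7/72
C² = P²·S² = 14/45 ; C = +0.557773

+0.557773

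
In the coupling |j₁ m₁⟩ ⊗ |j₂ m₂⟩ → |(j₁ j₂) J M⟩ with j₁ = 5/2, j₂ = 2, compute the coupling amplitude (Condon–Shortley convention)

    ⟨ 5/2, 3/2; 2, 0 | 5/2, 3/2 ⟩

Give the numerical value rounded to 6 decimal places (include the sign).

triangle: 2!×3!×2!/8! = 24/40320
(j±m)!: 4!×1!×2!×2!×4!×1! = 2304
prefactor² = (2J+1)×Δ×N² = 288/35
  k=0: +1/(0!×2!×1!×2!×2!×0!) = 1/8
  k=1: −1/(1!×1!×0!×1!×3!×1!) = -1/6
Σ = -1/24  ⇒  CG² = 288/35×(-1/24)² = 1/70
CG = −√(1/70) = -0.119523

−√(1/70) ≈ -0.119523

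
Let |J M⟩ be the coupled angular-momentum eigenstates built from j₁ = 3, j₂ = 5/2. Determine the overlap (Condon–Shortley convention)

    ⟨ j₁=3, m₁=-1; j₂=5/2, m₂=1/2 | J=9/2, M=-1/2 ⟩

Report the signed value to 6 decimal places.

-0.480500  (= −√(160/693))

√[10·1!5!4!/11! · 2!4!3!2!4!5!] = √(92160/77)
  +(−1)^0/∏(0,1,4,3,1,1)! = 1/144  (running 1/144)
  +(−1)^1/∏(1,0,3,2,2,2)! = -1/48  (running -1/72)
⟨..|..⟩ = √(92160/77)·(-1/72) = -0.480500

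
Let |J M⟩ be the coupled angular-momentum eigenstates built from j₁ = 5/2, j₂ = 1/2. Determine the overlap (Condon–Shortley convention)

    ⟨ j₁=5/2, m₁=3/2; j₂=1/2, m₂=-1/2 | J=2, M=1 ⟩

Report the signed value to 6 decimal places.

triangle: 1!*4!*0!/6! = 24/720
(j±m)!: 4!*1!*0!*1!*3!*1! = 144
prefactor² = (2J+1)*Δ*N² = 24
  k=0: +1/(0!*1!*1!*0!*3!*0!) = 1/6
Σ = 1/6  ⇒  CG² = 24*1/6² = 2/3
CG = +√(2/3) = +0.816497

+√(2/3) = +0.816497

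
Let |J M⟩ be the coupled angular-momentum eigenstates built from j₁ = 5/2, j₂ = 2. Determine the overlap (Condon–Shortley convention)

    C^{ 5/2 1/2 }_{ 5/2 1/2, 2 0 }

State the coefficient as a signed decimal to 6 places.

−√(8/35) = -0.478091

triangle: 2!×3!×2!/8! = 24/40320
(j±m)!: 3!×2!×2!×2!×3!×2! = 576
prefactor² = (2J+1)×Δ×N² = 72/35
  k=0: +1/(0!×2!×2!×2!×1!×0!) = 1/8
  k=1: −1/(1!×1!×1!×1!×2!×1!) = -1/2
  k=2: +1/(2!×0!×0!×0!×3!×2!) = 1/24
Σ = -1/3  ⇒  CG² = 72/35×(-1/3)² = 8/35
CG = −√(8/35) = -0.478091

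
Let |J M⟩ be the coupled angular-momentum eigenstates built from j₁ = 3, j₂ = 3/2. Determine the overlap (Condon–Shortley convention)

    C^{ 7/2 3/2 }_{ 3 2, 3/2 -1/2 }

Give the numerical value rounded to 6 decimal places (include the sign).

√[8·1!5!2!/9! · 5!1!1!2!5!2!] = √(6400/21)
  +(−1)^0/∏(0,1,1,1,4,1)! = 1/24  (running 1/24)
  +(−1)^1/∏(1,0,0,0,5,2)! = -1/240  (running 3/80)
⟨..|..⟩ = √(6400/21)·(3/80) = +0.654654

+√(3/7) = +0.654654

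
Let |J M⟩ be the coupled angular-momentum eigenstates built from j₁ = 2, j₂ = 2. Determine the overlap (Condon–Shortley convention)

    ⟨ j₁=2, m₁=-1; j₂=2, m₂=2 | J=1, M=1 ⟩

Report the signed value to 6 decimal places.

-0.447214  (= −√(1/5))

√[3·3!1!1!/6! · 1!3!4!0!2!0!] = √(36/5)
  +(−1)^3/∏(3,0,0,1,1,0)! = -1/6  (running -1/6)
⟨..|..⟩ = √(36/5)·(-1/6) = -0.447214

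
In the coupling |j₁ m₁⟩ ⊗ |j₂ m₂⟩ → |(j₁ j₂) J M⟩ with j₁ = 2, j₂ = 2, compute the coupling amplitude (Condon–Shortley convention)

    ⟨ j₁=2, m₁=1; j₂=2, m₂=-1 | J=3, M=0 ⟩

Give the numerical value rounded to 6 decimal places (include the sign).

+0.632456  (= +√(2/5))

j₁+j₂−J=1  J+j₁−j₂=3  J−j₁+j₂=3  j₁+j₂+J+1=8
(j₁±m₁, j₂±m₂, J±M) = (3,1,1,3,3,3)
P² = 81/10
sum k=0..1:
  [0] +1/4 = 1/4
  [1] −1/36 = -1/36
S = 2/9
C² = P²·S² = 2/5 ; C = +0.632456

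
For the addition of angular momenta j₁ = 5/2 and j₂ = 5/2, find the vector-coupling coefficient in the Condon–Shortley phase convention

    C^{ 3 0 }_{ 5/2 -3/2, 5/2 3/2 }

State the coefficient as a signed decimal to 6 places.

+0.521749  (= +√(49/180))

triangle: 2!*3!*3!/9! = 72/362880
(j±m)!: 1!*4!*4!*1!*3!*3! = 20736
prefactor² = (2J+1)*Δ*N² = 144/5
  k=1: −1/(1!*1!*3!*3!*0!*0!) = -1/36
  k=2: +1/(2!*0!*2!*2!*1!*1!) = 1/8
Σ = 7/72  ⇒  CG² = 144/5*7/72² = 49/180
CG = +√(49/180) = +0.521749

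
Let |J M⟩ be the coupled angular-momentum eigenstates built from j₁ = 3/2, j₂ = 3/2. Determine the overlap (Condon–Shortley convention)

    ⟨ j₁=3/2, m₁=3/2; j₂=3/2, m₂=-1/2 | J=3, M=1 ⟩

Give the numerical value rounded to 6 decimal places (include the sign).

+0.447214

j₁+j₂−J=0  J+j₁−j₂=3  J−j₁+j₂=3  j₁+j₂+J+1=7
(j₁±m₁, j₂±m₂, J±M) = (3,0,1,2,4,2)
P² = 144/5
sum k=0..0:
  [0] +1/12 = 1/12
S = 1/12
C² = P²·S² = 1/5 ; C = +0.447214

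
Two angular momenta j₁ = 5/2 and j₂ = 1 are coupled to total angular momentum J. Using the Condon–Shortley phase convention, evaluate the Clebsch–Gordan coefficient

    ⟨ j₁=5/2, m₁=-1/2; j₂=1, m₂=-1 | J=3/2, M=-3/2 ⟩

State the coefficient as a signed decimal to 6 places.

+0.258199

√[4·2!3!0!/6! · 2!3!0!2!0!3!] = √(48/5)
  +(−1)^0/∏(0,2,3,0,0,0)! = 1/12  (running 1/12)
⟨..|..⟩ = √(48/5)·(1/12) = +0.258199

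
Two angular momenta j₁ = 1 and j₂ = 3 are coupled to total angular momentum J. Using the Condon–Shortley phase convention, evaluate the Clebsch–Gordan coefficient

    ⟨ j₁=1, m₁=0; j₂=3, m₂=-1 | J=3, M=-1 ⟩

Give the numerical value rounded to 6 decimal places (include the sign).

+√(1/12) ≈ +0.288675

√[7·1!1!5!/8! · 1!1!2!4!2!4!] = √(48)
  +(−1)^0/∏(0,1,1,2,0,3)! = 1/12  (running 1/12)
  +(−1)^1/∏(1,0,0,1,1,4)! = -1/24  (running 1/24)
⟨..|..⟩ = √(48)·(1/24) = +0.288675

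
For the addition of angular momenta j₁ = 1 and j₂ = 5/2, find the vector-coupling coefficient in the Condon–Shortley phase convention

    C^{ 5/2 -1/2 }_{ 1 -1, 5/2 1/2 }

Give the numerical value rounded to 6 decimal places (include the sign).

j₁+j₂−J=1  J+j₁−j₂=1  J−j₁+j₂=4  j₁+j₂+J+1=7
(j₁±m₁, j₂±m₂, J±M) = (0,2,3,2,2,3)
P² = 288/35
sum k=1..1:
  [1] −1/4 = -1/4
S = -1/4
C² = P²·S² = 18/35 ; C = -0.717137

-0.717137  (= −√(18/35))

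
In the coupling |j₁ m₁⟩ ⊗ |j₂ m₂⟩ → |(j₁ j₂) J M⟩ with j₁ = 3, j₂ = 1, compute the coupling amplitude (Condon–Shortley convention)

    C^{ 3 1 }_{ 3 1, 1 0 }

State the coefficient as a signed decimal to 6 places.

√[7·1!5!1!/8! · 4!2!1!1!4!2!] = √(48)
  +(−1)^0/∏(0,1,2,1,3,0)! = 1/12  (running 1/12)
  +(−1)^1/∏(1,0,1,0,4,1)! = -1/24  (running 1/24)
⟨..|..⟩ = √(48)·(1/24) = +0.288675

+0.288675  (= +√(1/12))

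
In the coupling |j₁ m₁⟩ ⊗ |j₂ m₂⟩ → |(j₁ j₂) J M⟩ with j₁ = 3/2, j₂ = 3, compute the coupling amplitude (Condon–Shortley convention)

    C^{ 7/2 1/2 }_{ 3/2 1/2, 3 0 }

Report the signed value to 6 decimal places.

+0.308607  (= +√(2/21))

triangle: 1!*2!*5!/9! = 240/362880
(j±m)!: 2!*1!*3!*3!*4!*3! = 10368
prefactor² = (2J+1)*Δ*N² = 384/7
  k=0: +1/(0!*1!*1!*3!*1!*2!) = 1/12
  k=1: −1/(1!*0!*0!*2!*2!*3!) = -1/24
Σ = 1/24  ⇒  CG² = 384/7*1/24² = 2/21
CG = +√(2/21) = +0.308607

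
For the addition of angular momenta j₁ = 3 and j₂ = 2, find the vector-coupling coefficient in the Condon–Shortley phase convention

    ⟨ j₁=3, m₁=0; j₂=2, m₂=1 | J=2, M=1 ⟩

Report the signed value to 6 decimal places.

+0.534522

triangle: 3!*3!*1!/8! = 36/40320
(j±m)!: 3!*3!*3!*1!*3!*1! = 1296
prefactor² = (2J+1)*Δ*N² = 81/14
  k=2: +1/(2!*1!*1!*1!*2!*0!) = 1/4
  k=3: −1/(3!*0!*0!*0!*3!*1!) = -1/36
Σ = 2/9  ⇒  CG² = 81/14*2/9² = 2/7
CG = +√(2/7) = +0.534522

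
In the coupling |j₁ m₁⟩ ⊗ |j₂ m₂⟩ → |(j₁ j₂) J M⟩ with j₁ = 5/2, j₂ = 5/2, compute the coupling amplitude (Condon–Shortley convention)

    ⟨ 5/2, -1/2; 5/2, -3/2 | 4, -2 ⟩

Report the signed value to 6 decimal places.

√[9·1!4!4!/10! · 2!3!1!4!2!6!] = √(20736/35)
  +(−1)^0/∏(0,1,3,1,1,3)! = 1/36  (running 1/36)
  +(−1)^1/∏(1,0,2,0,2,4)! = -1/96  (running 5/288)
⟨..|..⟩ = √(20736/35)·(5/288) = +0.422577

+√(5/28) = +0.422577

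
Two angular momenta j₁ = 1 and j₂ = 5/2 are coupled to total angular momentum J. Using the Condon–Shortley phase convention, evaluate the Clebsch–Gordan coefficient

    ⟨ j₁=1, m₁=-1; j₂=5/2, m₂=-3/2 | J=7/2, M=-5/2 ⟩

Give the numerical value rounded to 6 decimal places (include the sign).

√[8·0!2!5!/8! · 0!2!1!4!1!6!] = √(11520/7)
  +(−1)^0/∏(0,0,2,1,0,4)! = 1/48  (running 1/48)
⟨..|..⟩ = √(11520/7)·(1/48) = +0.845154

+0.845154  (= +√(5/7))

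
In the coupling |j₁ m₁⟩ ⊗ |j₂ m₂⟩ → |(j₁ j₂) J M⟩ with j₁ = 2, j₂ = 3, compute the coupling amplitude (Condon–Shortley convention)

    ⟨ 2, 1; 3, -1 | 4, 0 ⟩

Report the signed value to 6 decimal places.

√[9·1!3!5!/10! · 3!1!2!4!4!4!] = √(10368/35)
  +(−1)^0/∏(0,1,1,2,2,3)! = 1/24  (running 1/24)
  +(−1)^1/∏(1,0,0,1,3,4)! = -1/144  (running 5/144)
⟨..|..⟩ = √(10368/35)·(5/144) = +0.597614

+√(5/14) ≈ +0.597614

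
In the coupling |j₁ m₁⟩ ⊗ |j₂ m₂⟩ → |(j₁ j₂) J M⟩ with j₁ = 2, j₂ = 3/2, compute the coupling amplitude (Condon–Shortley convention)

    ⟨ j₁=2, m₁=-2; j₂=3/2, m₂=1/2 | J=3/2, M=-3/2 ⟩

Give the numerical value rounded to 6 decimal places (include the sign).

j₁+j₂−J=2  J+j₁−j₂=2  J−j₁+j₂=1  j₁+j₂+J+1=6
(j₁±m₁, j₂±m₂, J±M) = (0,4,2,1,0,3)
P² = 32/5
sum k=2..2:
  [2] +1/4 = 1/4
S = 1/4
C² = P²·S² = 2/5 ; C = +0.632456

+0.632456  (= +√(2/5))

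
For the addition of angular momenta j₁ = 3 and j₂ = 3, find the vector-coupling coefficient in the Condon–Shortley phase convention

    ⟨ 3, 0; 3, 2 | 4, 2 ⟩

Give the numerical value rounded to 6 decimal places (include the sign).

j₁+j₂−J=2  J+j₁−j₂=4  J−j₁+j₂=4  j₁+j₂+J+1=11
(j₁±m₁, j₂±m₂, J±M) = (3,3,5,1,6,2)
P² = 124416/77
sum k=1..2:
  [1] −1/96 = -1/96
  [2] +1/72 = 1/72
S = 1/288
C² = P²·S² = 3/154 ; C = +0.139573

+√(3/154) ≈ +0.139573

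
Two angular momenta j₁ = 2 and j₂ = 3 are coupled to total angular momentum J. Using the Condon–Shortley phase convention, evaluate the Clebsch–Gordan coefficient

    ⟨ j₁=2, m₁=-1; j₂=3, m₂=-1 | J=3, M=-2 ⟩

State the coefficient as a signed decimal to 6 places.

−√(1/4) ≈ -0.500000

triangle: 2!×2!×4!/9! = 96/362880
(j±m)!: 1!×3!×2!×4!×1!×5! = 34560
prefactor² = (2J+1)×Δ×N² = 64
  k=1: −1/(1!×1!×2!×1!×0!×3!) = -1/12
  k=2: +1/(2!×0!×1!×0!×1!×4!) = 1/48
Σ = -1/16  ⇒  CG² = 64×(-1/16)² = 1/4
CG = −√(1/4) = -0.500000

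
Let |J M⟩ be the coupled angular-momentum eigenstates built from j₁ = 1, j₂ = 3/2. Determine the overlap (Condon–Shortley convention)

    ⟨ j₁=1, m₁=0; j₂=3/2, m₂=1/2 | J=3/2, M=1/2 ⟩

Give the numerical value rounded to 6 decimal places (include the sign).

triangle: 1!*1!*2!/5! = 2/120
(j±m)!: 1!*1!*2!*1!*2!*1! = 4
prefactor² = (2J+1)*Δ*N² = 4/15
  k=0: +1/(0!*1!*1!*2!*0!*0!) = 1/2
  k=1: −1/(1!*0!*0!*1!*1!*1!) = -1
Σ = -1/2  ⇒  CG² = 4/15*(-1/2)² = 1/15
CG = −√(1/15) = -0.258199

−√(1/15) ≈ -0.258199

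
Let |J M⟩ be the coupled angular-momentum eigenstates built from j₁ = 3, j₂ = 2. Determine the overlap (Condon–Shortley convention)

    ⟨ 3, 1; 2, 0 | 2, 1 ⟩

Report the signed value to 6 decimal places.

√[5·3!3!1!/8! · 4!2!2!2!3!1!] = √(36/7)
  +(−1)^1/∏(1,2,1,1,2,0)! = -1/4  (running -1/4)
  +(−1)^2/∏(2,1,0,0,3,1)! = 1/12  (running -1/6)
⟨..|..⟩ = √(36/7)·(-1/6) = -0.377964

-0.377964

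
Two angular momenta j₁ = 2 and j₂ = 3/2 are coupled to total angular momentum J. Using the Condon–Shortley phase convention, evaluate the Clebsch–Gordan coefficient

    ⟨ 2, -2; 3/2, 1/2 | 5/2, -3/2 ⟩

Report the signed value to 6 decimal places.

−√(16/35) ≈ -0.676123

√[6·1!3!2!/7! · 0!4!2!1!1!4!] = √(576/35)
  +(−1)^1/∏(1,0,3,1,0,1)! = -1/6  (running -1/6)
⟨..|..⟩ = √(576/35)·(-1/6) = -0.676123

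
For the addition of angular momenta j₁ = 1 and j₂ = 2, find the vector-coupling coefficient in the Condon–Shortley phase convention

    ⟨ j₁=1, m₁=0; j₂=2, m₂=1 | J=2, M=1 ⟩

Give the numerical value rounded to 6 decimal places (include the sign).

−√(1/6) = -0.408248

√[5·1!1!3!/6! · 1!1!3!1!3!1!] = √(3/2)
  +(−1)^0/∏(0,1,1,3,0,0)! = 1/6  (running 1/6)
  +(−1)^1/∏(1,0,0,2,1,1)! = -1/2  (running -1/3)
⟨..|..⟩ = √(3/2)·(-1/3) = -0.408248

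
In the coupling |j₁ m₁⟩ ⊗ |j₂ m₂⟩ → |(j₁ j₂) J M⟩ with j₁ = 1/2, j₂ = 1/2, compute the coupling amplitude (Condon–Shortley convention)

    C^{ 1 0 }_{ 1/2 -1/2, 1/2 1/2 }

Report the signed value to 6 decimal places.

+0.707107  (= +√(1/2))

j₁+j₂−J=0  J+j₁−j₂=1  J−j₁+j₂=1  j₁+j₂+J+1=3
(j₁±m₁, j₂±m₂, J±M) = (0,1,1,0,1,1)
P² = 1/2
sum k=0..0:
  [0] +1/1 = 1
S = 1
C² = P²·S² = 1/2 ; C = +0.707107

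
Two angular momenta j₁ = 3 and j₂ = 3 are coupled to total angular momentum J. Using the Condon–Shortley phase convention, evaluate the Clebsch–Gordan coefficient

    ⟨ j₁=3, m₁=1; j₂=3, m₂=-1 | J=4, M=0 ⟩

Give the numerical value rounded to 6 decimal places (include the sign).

triangle: 2!·4!·4!/11! = 1152/39916800
(j±m)!: 4!·2!·2!·4!·4!·4! = 1327104
prefactor² = (2J+1)·Δ·N² = 663552/1925
  k=0: +1/(0!·2!·2!·2!·2!·2!) = 1/32
  k=1: −1/(1!·1!·1!·1!·3!·3!) = -1/36
  k=2: +1/(2!·0!·0!·0!·4!·4!) = 1/1152
Σ = 5/1152  ⇒  CG² = 663552/1925·5/1152² = 1/154
CG = +√(1/154) = +0.080582

+0.080582  (= +√(1/154))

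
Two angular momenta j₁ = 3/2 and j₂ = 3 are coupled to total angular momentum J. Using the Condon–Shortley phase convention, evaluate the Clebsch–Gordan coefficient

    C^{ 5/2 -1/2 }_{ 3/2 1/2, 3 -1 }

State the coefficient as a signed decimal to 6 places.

triangle: 2!×1!×4!/8! = 48/40320
(j±m)!: 2!×1!×2!×4!×2!×3! = 1152
prefactor² = (2J+1)×Δ×N² = 288/35
  k=0: +1/(0!×2!×1!×2!×0!×2!) = 1/8
  k=1: −1/(1!×1!×0!×1!×1!×3!) = -1/6
Σ = -1/24  ⇒  CG² = 288/35×(-1/24)² = 1/70
CG = −√(1/70) = -0.119523

-0.119523  (= −√(1/70))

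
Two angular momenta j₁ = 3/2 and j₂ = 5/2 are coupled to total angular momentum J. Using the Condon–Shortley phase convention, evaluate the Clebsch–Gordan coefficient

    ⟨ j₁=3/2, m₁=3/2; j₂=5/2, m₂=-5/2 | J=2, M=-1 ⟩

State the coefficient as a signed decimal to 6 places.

+√(5/14) ≈ +0.597614

triangle: 2!*1!*3!/7! = 12/5040
(j±m)!: 3!*0!*0!*5!*1!*3! = 4320
prefactor² = (2J+1)*Δ*N² = 360/7
  k=0: +1/(0!*2!*0!*0!*1!*3!) = 1/12
Σ = 1/12  ⇒  CG² = 360/7*1/12² = 5/14
CG = +√(5/14) = +0.597614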